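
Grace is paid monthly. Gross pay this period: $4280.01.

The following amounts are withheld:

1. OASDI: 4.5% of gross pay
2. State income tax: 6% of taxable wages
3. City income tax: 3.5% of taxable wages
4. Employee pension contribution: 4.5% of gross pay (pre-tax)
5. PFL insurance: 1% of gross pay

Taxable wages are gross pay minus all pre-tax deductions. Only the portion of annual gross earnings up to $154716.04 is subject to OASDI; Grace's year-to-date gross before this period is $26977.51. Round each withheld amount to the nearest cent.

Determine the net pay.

$3463.71

Employee pension contribution: $4280.01 × 0.045 = $192.60
Taxable wages = $4280.01 − $192.60 = $4087.41
City income tax: $4087.41 × 0.035 = $143.06
State income tax: $4087.41 × 0.06 = $245.24
OASDI: cap not yet reached, full $4280.01 is subject → $4280.01 × 0.045 = $192.60
PFL insurance: $4280.01 × 0.01 = $42.80
Total deductions = $192.60 + $143.06 + $245.24 + $192.60 + $42.80 = $816.30
Net pay = $4280.01 − $816.30 = $3463.71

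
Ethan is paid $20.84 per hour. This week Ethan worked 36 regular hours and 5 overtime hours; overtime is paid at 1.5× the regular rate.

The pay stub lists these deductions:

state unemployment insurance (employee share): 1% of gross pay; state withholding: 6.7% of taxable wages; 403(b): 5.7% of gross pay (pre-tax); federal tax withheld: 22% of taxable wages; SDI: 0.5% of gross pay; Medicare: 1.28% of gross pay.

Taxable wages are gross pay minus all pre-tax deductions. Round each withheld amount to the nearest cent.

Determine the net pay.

$584.32

Regular pay: 36 × $20.84 = $750.24
Overtime pay: 5 × $20.84 × 1.5 = $156.30
Gross pay = $750.24 + $156.30 = $906.54
403(b): $906.54 × 0.057 = $51.67
Taxable wages = $906.54 − $51.67 = $854.87
State withholding: $854.87 × 0.067 = $57.28
Federal tax withheld: $854.87 × 0.22 = $188.07
Medicare: $906.54 × 0.0128 = $11.60
SDI: $906.54 × 0.005 = $4.53
State unemployment insurance (employee share): $906.54 × 0.01 = $9.07
Total deductions = $51.67 + $57.28 + $188.07 + $11.60 + $4.53 + $9.07 = $322.22
Net pay = $906.54 − $322.22 = $584.32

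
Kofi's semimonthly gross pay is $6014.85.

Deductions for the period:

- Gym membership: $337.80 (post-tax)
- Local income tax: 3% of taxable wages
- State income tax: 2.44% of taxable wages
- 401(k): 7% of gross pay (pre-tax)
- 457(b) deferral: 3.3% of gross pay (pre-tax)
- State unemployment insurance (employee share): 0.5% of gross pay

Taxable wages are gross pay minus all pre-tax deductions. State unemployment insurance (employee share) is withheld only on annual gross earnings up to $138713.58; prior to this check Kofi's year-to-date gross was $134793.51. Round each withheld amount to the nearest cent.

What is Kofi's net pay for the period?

$4744.41

401(k): $6014.85 × 0.07 = $421.04
457(b) deferral: $6014.85 × 0.033 = $198.49
Pre-tax total = $421.04 + $198.49 = $619.53
Taxable wages = $6014.85 − $619.53 = $5395.32
State income tax: $5395.32 × 0.0244 = $131.65
Local income tax: $5395.32 × 0.03 = $161.86
State unemployment insurance (employee share): only $138713.58 − $134793.51 = $3920.07 of this check is subject → $3920.07 × 0.005 = $19.60
Gym membership: $337.80
Total deductions = $421.04 + $198.49 + $131.65 + $161.86 + $19.60 + $337.80 = $1270.44
Net pay = $6014.85 − $1270.44 = $4744.41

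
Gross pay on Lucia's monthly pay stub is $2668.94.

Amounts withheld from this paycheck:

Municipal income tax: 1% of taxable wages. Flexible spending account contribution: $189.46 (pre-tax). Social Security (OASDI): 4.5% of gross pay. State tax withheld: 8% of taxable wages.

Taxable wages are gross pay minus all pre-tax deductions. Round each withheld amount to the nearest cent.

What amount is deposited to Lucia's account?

Flexible spending account contribution: $189.46
Taxable wages = $2668.94 − $189.46 = $2479.48
State tax withheld: $2479.48 × 0.08 = $198.36
Municipal income tax: $2479.48 × 0.01 = $24.79
Social Security (OASDI): $2668.94 × 0.045 = $120.10
Total deductions = $189.46 + $198.36 + $24.79 + $120.10 = $532.71
Net pay = $2668.94 − $532.71 = $2136.23

$2136.23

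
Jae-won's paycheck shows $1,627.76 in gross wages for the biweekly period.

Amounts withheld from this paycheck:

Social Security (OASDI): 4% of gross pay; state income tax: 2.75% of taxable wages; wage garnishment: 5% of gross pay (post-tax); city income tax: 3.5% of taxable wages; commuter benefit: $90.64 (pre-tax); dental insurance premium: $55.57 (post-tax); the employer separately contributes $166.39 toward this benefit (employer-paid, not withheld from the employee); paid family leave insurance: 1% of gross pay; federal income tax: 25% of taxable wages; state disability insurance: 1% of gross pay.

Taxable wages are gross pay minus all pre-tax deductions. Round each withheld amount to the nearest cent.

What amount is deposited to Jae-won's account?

$822.14

Commuter benefit: $90.64
Taxable wages = $1,627.76 − $90.64 = $1,537.12
Federal income tax: $1,537.12 × 0.25 = $384.28
City income tax: $1,537.12 × 0.035 = $53.80
State income tax: $1,537.12 × 0.0275 = $42.27
State disability insurance: $1,627.76 × 0.01 = $16.28
Paid family leave insurance: $1,627.76 × 0.01 = $16.28
Social Security (OASDI): $1,627.76 × 0.04 = $65.11
Wage garnishment: $1,627.76 × 0.05 = $81.39
Dental insurance premium: $55.57
(Employer's $166.39 toward dental insurance premium is not withheld from the employee.)
Total deductions = $90.64 + $384.28 + $53.80 + $42.27 + $16.28 + $16.28 + $65.11 + $81.39 + $55.57 = $805.62
Net pay = $1,627.76 − $805.62 = $822.14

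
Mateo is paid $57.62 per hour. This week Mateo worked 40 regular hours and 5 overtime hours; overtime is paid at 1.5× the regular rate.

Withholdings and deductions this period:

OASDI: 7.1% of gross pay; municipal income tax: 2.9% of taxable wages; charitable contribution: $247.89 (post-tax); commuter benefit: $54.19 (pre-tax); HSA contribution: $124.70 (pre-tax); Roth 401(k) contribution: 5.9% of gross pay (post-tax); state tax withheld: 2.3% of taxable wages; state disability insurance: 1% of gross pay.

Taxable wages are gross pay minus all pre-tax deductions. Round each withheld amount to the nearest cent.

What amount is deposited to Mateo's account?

$1,793.98

Regular pay: 40 × $57.62 = $2,304.80
Overtime pay: 5 × $57.62 × 1.5 = $432.15
Gross pay = $2,304.80 + $432.15 = $2,736.95
Commuter benefit: $54.19
HSA contribution: $124.70
Pre-tax total = $54.19 + $124.70 = $178.89
Taxable wages = $2,736.95 − $178.89 = $2,558.06
State tax withheld: $2,558.06 × 0.023 = $58.84
Municipal income tax: $2,558.06 × 0.029 = $74.18
OASDI: $2,736.95 × 0.071 = $194.32
State disability insurance: $2,736.95 × 0.01 = $27.37
Roth 401(k) contribution: $2,736.95 × 0.059 = $161.48
Charitable contribution: $247.89
Total deductions = $54.19 + $124.70 + $58.84 + $74.18 + $194.32 + $27.37 + $161.48 + $247.89 = $942.97
Net pay = $2,736.95 − $942.97 = $1,793.98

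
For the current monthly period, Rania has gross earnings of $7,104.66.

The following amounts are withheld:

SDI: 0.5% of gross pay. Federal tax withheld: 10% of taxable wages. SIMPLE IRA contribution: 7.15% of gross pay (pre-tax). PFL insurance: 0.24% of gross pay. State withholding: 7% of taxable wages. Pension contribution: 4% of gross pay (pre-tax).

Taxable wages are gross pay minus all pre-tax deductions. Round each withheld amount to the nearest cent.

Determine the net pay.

$5,186.80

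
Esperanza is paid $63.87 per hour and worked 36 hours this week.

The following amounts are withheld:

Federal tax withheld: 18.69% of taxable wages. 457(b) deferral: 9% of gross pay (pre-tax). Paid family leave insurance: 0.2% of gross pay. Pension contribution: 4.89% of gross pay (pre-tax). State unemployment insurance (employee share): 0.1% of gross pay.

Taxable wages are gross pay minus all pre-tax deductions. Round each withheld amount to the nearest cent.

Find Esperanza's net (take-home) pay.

Gross pay: 36 × $63.87 = $2,299.32
457(b) deferral: $2,299.32 × 0.09 = $206.94
Pension contribution: $2,299.32 × 0.0489 = $112.44
Pre-tax total = $206.94 + $112.44 = $319.38
Taxable wages = $2,299.32 − $319.38 = $1,979.94
Federal tax withheld: $1,979.94 × 0.1869 = $370.05
Paid family leave insurance: $2,299.32 × 0.002 = $4.60
State unemployment insurance (employee share): $2,299.32 × 0.001 = $2.30
Total deductions = $206.94 + $112.44 + $370.05 + $4.60 + $2.30 = $696.33
Net pay = $2,299.32 − $696.33 = $1,602.99

$1,602.99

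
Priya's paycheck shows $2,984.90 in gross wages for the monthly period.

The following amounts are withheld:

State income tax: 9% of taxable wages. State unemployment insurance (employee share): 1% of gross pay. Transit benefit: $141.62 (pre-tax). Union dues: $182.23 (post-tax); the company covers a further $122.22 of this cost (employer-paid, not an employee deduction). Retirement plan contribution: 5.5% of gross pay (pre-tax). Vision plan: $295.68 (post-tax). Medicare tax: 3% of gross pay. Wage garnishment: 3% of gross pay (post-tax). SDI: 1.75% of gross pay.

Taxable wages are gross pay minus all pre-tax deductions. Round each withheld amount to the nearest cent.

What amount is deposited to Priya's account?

$1,698.89

Transit benefit: $141.62
Retirement plan contribution: $2,984.90 × 0.055 = $164.17
Pre-tax total = $141.62 + $164.17 = $305.79
Taxable wages = $2,984.90 − $305.79 = $2,679.11
State income tax: $2,679.11 × 0.09 = $241.12
State unemployment insurance (employee share): $2,984.90 × 0.01 = $29.85
SDI: $2,984.90 × 0.0175 = $52.24
Medicare tax: $2,984.90 × 0.03 = $89.55
Wage garnishment: $2,984.90 × 0.03 = $89.55
Vision plan: $295.68
Union dues: $182.23
(Employer's $122.22 toward union dues is not withheld from the employee.)
Total deductions = $141.62 + $164.17 + $241.12 + $29.85 + $52.24 + $89.55 + $89.55 + $295.68 + $182.23 = $1,286.01
Net pay = $2,984.90 − $1,286.01 = $1,698.89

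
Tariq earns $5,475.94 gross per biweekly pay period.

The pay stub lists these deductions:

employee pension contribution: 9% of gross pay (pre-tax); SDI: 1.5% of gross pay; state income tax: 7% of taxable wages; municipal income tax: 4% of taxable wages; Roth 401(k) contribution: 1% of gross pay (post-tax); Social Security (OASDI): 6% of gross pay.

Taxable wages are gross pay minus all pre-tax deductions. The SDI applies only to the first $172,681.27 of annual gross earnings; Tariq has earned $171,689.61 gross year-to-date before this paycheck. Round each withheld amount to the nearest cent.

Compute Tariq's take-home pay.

$4,036.78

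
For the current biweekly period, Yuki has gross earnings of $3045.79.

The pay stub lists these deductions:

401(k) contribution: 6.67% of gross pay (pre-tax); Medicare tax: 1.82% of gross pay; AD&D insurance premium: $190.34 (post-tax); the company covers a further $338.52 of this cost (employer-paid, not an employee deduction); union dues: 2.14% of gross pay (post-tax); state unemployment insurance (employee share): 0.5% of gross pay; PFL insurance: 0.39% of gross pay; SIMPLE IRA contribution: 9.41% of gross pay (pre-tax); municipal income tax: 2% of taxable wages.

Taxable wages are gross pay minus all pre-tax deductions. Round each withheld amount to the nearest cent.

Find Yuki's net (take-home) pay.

SIMPLE IRA contribution: $3045.79 × 0.0941 = $286.61
401(k) contribution: $3045.79 × 0.0667 = $203.15
Pre-tax total = $286.61 + $203.15 = $489.76
Taxable wages = $3045.79 − $489.76 = $2556.03
Municipal income tax: $2556.03 × 0.02 = $51.12
State unemployment insurance (employee share): $3045.79 × 0.005 = $15.23
PFL insurance: $3045.79 × 0.0039 = $11.88
Medicare tax: $3045.79 × 0.0182 = $55.43
Union dues: $3045.79 × 0.0214 = $65.18
AD&D insurance premium: $190.34
(Employer's $338.52 toward AD&D insurance premium is not withheld from the employee.)
Total deductions = $286.61 + $203.15 + $51.12 + $15.23 + $11.88 + $55.43 + $65.18 + $190.34 = $878.94
Net pay = $3045.79 − $878.94 = $2166.85

$2166.85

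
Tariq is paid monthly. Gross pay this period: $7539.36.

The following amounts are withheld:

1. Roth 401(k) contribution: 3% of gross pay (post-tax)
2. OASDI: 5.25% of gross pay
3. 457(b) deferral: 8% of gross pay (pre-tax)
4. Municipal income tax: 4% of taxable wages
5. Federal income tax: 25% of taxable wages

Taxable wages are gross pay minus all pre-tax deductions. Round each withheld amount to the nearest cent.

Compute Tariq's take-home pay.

457(b) deferral: $7539.36 × 0.08 = $603.15
Taxable wages = $7539.36 − $603.15 = $6936.21
Municipal income tax: $6936.21 × 0.04 = $277.45
Federal income tax: $6936.21 × 0.25 = $1734.05
OASDI: $7539.36 × 0.0525 = $395.82
Roth 401(k) contribution: $7539.36 × 0.03 = $226.18
Total deductions = $603.15 + $277.45 + $1734.05 + $395.82 + $226.18 = $3236.65
Net pay = $7539.36 − $3236.65 = $4302.71

$4302.71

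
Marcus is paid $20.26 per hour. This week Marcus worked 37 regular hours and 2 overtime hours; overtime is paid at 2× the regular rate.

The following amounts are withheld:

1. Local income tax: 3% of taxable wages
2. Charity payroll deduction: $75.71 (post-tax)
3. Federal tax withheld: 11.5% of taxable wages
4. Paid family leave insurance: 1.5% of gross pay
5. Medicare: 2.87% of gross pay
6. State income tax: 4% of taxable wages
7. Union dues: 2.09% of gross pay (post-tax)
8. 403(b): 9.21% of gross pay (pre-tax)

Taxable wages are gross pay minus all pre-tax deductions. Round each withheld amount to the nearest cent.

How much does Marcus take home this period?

$485.27

Regular pay: 37 × $20.26 = $749.62
Overtime pay: 2 × $20.26 × 2 = $81.04
Gross pay = $749.62 + $81.04 = $830.66
403(b): $830.66 × 0.0921 = $76.50
Taxable wages = $830.66 − $76.50 = $754.16
State income tax: $754.16 × 0.04 = $30.17
Federal tax withheld: $754.16 × 0.115 = $86.73
Local income tax: $754.16 × 0.03 = $22.62
Medicare: $830.66 × 0.0287 = $23.84
Paid family leave insurance: $830.66 × 0.015 = $12.46
Charity payroll deduction: $75.71
Union dues: $830.66 × 0.0209 = $17.36
Total deductions = $76.50 + $30.17 + $86.73 + $22.62 + $23.84 + $12.46 + $75.71 + $17.36 = $345.39
Net pay = $830.66 − $345.39 = $485.27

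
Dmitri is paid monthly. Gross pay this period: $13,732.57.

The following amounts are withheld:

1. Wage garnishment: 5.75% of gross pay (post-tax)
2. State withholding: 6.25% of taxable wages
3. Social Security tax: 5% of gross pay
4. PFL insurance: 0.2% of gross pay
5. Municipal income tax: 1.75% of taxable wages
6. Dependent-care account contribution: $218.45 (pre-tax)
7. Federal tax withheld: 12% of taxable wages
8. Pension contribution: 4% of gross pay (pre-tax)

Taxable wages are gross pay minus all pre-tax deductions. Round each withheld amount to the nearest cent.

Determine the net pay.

$8,868.14

Pension contribution: $13,732.57 × 0.04 = $549.30
Dependent-care account contribution: $218.45
Pre-tax total = $549.30 + $218.45 = $767.75
Taxable wages = $13,732.57 − $767.75 = $12,964.82
State withholding: $12,964.82 × 0.0625 = $810.30
Municipal income tax: $12,964.82 × 0.0175 = $226.88
Federal tax withheld: $12,964.82 × 0.12 = $1,555.78
Social Security tax: $13,732.57 × 0.05 = $686.63
PFL insurance: $13,732.57 × 0.002 = $27.47
Wage garnishment: $13,732.57 × 0.0575 = $789.62
Total deductions = $549.30 + $218.45 + $810.30 + $226.88 + $1,555.78 + $686.63 + $27.47 + $789.62 = $4,864.43
Net pay = $13,732.57 − $4,864.43 = $8,868.14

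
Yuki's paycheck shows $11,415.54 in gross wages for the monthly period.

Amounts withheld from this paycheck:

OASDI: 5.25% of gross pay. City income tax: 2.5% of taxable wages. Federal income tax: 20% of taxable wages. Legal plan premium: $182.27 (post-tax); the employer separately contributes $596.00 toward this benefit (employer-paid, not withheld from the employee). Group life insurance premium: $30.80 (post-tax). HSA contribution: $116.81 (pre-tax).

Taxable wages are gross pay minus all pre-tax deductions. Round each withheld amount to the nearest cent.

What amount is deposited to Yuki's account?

$7,944.12

HSA contribution: $116.81
Taxable wages = $11,415.54 − $116.81 = $11,298.73
Federal income tax: $11,298.73 × 0.2 = $2,259.75
City income tax: $11,298.73 × 0.025 = $282.47
OASDI: $11,415.54 × 0.0525 = $599.32
Legal plan premium: $182.27
Group life insurance premium: $30.80
(Employer's $596.00 toward legal plan premium is not withheld from the employee.)
Total deductions = $116.81 + $2,259.75 + $282.47 + $599.32 + $182.27 + $30.80 = $3,471.42
Net pay = $11,415.54 − $3,471.42 = $7,944.12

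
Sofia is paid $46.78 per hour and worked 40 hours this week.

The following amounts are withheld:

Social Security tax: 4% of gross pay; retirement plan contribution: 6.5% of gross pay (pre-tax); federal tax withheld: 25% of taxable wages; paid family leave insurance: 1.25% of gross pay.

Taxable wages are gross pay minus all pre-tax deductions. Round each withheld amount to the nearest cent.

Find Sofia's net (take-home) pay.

$1,213.94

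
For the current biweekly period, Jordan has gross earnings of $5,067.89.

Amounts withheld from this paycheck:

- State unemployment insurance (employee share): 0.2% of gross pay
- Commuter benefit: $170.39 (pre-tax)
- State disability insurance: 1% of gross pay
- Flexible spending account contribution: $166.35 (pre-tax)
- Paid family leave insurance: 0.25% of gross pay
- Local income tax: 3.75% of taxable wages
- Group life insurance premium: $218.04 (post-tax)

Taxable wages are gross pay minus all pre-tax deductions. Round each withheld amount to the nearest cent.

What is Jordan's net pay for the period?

Flexible spending account contribution: $166.35
Commuter benefit: $170.39
Pre-tax total = $166.35 + $170.39 = $336.74
Taxable wages = $5,067.89 − $336.74 = $4,731.15
Local income tax: $4,731.15 × 0.0375 = $177.42
State unemployment insurance (employee share): $5,067.89 × 0.002 = $10.14
State disability insurance: $5,067.89 × 0.01 = $50.68
Paid family leave insurance: $5,067.89 × 0.0025 = $12.67
Group life insurance premium: $218.04
Total deductions = $166.35 + $170.39 + $177.42 + $10.14 + $50.68 + $12.67 + $218.04 = $805.69
Net pay = $5,067.89 − $805.69 = $4,262.20

$4,262.20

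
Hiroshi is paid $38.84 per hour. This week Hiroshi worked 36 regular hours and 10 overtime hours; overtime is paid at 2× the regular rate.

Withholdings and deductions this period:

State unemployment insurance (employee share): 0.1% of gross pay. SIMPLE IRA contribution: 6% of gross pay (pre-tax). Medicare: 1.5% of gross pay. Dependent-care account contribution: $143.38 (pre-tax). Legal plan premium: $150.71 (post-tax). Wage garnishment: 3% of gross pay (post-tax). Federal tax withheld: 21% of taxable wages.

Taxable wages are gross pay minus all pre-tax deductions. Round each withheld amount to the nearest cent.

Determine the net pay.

Regular pay: 36 × $38.84 = $1,398.24
Overtime pay: 10 × $38.84 × 2 = $776.80
Gross pay = $1,398.24 + $776.80 = $2,175.04
SIMPLE IRA contribution: $2,175.04 × 0.06 = $130.50
Dependent-care account contribution: $143.38
Pre-tax total = $130.50 + $143.38 = $273.88
Taxable wages = $2,175.04 − $273.88 = $1,901.16
Federal tax withheld: $1,901.16 × 0.21 = $399.24
State unemployment insurance (employee share): $2,175.04 × 0.001 = $2.18
Medicare: $2,175.04 × 0.015 = $32.63
Wage garnishment: $2,175.04 × 0.03 = $65.25
Legal plan premium: $150.71
Total deductions = $130.50 + $143.38 + $399.24 + $2.18 + $32.63 + $65.25 + $150.71 = $923.89
Net pay = $2,175.04 − $923.89 = $1,251.15

$1,251.15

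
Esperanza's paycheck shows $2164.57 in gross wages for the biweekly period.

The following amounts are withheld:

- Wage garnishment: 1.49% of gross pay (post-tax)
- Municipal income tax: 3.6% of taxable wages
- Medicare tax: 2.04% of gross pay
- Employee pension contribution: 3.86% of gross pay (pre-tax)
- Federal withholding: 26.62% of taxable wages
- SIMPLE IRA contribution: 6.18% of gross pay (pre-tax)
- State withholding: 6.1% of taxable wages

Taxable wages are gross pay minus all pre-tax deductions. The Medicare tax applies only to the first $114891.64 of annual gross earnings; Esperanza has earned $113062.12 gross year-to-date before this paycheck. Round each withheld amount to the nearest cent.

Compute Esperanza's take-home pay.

Employee pension contribution: $2164.57 × 0.0386 = $83.55
SIMPLE IRA contribution: $2164.57 × 0.0618 = $133.77
Pre-tax total = $83.55 + $133.77 = $217.32
Taxable wages = $2164.57 − $217.32 = $1947.25
Federal withholding: $1947.25 × 0.2662 = $518.36
State withholding: $1947.25 × 0.061 = $118.78
Municipal income tax: $1947.25 × 0.036 = $70.10
Medicare tax: only $114891.64 − $113062.12 = $1829.52 of this check is subject → $1829.52 × 0.0204 = $37.32
Wage garnishment: $2164.57 × 0.0149 = $32.25
Total deductions = $83.55 + $133.77 + $518.36 + $118.78 + $70.10 + $37.32 + $32.25 = $994.13
Net pay = $2164.57 − $994.13 = $1170.44

$1170.44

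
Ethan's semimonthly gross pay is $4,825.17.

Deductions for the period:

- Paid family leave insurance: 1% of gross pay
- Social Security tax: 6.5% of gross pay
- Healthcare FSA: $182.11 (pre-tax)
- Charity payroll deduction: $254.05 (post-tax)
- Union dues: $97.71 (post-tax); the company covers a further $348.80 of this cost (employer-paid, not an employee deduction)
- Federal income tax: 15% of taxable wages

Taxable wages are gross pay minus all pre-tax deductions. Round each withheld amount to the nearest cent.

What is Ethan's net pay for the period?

Healthcare FSA: $182.11
Taxable wages = $4,825.17 − $182.11 = $4,643.06
Federal income tax: $4,643.06 × 0.15 = $696.46
Paid family leave insurance: $4,825.17 × 0.01 = $48.25
Social Security tax: $4,825.17 × 0.065 = $313.64
Union dues: $97.71
Charity payroll deduction: $254.05
(Employer's $348.80 toward union dues is not withheld from the employee.)
Total deductions = $182.11 + $696.46 + $48.25 + $313.64 + $97.71 + $254.05 = $1,592.22
Net pay = $4,825.17 − $1,592.22 = $3,232.95

$3,232.95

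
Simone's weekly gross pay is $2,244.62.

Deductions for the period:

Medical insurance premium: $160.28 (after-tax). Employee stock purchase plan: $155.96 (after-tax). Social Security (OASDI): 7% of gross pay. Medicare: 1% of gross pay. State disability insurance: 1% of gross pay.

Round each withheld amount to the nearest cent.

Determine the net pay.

Medicare: $2,244.62 × 0.01 = $22.45
Social Security (OASDI): $2,244.62 × 0.07 = $157.12
State disability insurance: $2,244.62 × 0.01 = $22.45
Employee stock purchase plan: $155.96
Medical insurance premium: $160.28
Total deductions = $22.45 + $157.12 + $22.45 + $155.96 + $160.28 = $518.26
Net pay = $2,244.62 − $518.26 = $1,726.36

$1,726.36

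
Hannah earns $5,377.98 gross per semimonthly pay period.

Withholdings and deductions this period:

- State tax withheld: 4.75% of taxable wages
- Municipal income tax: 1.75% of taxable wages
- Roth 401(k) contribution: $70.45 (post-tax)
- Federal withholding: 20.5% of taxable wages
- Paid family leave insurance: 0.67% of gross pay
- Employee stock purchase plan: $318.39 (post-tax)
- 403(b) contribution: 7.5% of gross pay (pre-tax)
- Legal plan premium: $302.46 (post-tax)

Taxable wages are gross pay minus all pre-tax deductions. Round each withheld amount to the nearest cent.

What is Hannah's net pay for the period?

$2,904.15

403(b) contribution: $5,377.98 × 0.075 = $403.35
Taxable wages = $5,377.98 − $403.35 = $4,974.63
State tax withheld: $4,974.63 × 0.0475 = $236.29
Municipal income tax: $4,974.63 × 0.0175 = $87.06
Federal withholding: $4,974.63 × 0.205 = $1,019.80
Paid family leave insurance: $5,377.98 × 0.0067 = $36.03
Roth 401(k) contribution: $70.45
Legal plan premium: $302.46
Employee stock purchase plan: $318.39
Total deductions = $403.35 + $236.29 + $87.06 + $1,019.80 + $36.03 + $70.45 + $302.46 + $318.39 = $2,473.83
Net pay = $5,377.98 − $2,473.83 = $2,904.15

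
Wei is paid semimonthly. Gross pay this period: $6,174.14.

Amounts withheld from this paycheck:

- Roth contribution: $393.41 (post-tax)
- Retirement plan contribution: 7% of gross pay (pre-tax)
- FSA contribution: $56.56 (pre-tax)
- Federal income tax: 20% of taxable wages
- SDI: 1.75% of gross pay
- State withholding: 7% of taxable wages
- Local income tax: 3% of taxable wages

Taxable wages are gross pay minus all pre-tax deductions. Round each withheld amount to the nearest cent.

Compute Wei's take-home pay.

Retirement plan contribution: $6,174.14 × 0.07 = $432.19
FSA contribution: $56.56
Pre-tax total = $432.19 + $56.56 = $488.75
Taxable wages = $6,174.14 − $488.75 = $5,685.39
State withholding: $5,685.39 × 0.07 = $397.98
Local income tax: $5,685.39 × 0.03 = $170.56
Federal income tax: $5,685.39 × 0.2 = $1,137.08
SDI: $6,174.14 × 0.0175 = $108.05
Roth contribution: $393.41
Total deductions = $432.19 + $56.56 + $397.98 + $170.56 + $1,137.08 + $108.05 + $393.41 = $2,695.83
Net pay = $6,174.14 − $2,695.83 = $3,478.31

$3,478.31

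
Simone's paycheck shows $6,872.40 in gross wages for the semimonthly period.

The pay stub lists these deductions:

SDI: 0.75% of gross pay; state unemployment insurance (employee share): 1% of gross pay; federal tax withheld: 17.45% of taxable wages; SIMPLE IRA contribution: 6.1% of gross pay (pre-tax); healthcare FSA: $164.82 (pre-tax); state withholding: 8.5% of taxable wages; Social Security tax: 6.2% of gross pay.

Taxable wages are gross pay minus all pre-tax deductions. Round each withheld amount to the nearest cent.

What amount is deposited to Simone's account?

$4,110.18

Healthcare FSA: $164.82
SIMPLE IRA contribution: $6,872.40 × 0.061 = $419.22
Pre-tax total = $164.82 + $419.22 = $584.04
Taxable wages = $6,872.40 − $584.04 = $6,288.36
Federal tax withheld: $6,288.36 × 0.1745 = $1,097.32
State withholding: $6,288.36 × 0.085 = $534.51
State unemployment insurance (employee share): $6,872.40 × 0.01 = $68.72
Social Security tax: $6,872.40 × 0.062 = $426.09
SDI: $6,872.40 × 0.0075 = $51.54
Total deductions = $164.82 + $419.22 + $1,097.32 + $534.51 + $68.72 + $426.09 + $51.54 = $2,762.22
Net pay = $6,872.40 − $2,762.22 = $4,110.18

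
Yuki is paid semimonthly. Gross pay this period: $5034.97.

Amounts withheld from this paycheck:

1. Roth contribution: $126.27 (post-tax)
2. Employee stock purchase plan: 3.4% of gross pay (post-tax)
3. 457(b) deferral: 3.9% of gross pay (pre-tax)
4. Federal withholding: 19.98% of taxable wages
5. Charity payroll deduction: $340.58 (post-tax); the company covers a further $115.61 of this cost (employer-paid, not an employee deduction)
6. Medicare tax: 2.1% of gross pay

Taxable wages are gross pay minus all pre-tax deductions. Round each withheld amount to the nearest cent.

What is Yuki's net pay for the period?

$3128.09

457(b) deferral: $5034.97 × 0.039 = $196.36
Taxable wages = $5034.97 − $196.36 = $4838.61
Federal withholding: $4838.61 × 0.1998 = $966.75
Medicare tax: $5034.97 × 0.021 = $105.73
Roth contribution: $126.27
Charity payroll deduction: $340.58
Employee stock purchase plan: $5034.97 × 0.034 = $171.19
(Employer's $115.61 toward charity payroll deduction is not withheld from the employee.)
Total deductions = $196.36 + $966.75 + $105.73 + $126.27 + $340.58 + $171.19 = $1906.88
Net pay = $5034.97 − $1906.88 = $3128.09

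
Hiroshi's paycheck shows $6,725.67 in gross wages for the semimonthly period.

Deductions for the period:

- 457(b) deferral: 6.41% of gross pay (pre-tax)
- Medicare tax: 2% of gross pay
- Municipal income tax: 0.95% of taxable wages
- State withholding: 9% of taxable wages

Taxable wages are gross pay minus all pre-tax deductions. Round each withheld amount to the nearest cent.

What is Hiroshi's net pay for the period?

$5,533.73

457(b) deferral: $6,725.67 × 0.0641 = $431.12
Taxable wages = $6,725.67 − $431.12 = $6,294.55
State withholding: $6,294.55 × 0.09 = $566.51
Municipal income tax: $6,294.55 × 0.0095 = $59.80
Medicare tax: $6,725.67 × 0.02 = $134.51
Total deductions = $431.12 + $566.51 + $59.80 + $134.51 = $1,191.94
Net pay = $6,725.67 − $1,191.94 = $5,533.73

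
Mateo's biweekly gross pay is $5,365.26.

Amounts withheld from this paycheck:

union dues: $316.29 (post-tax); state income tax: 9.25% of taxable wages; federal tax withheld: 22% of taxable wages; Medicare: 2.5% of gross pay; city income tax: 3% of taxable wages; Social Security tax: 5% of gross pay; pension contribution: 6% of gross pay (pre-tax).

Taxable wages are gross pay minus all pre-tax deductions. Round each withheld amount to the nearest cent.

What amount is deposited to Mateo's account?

$2,597.32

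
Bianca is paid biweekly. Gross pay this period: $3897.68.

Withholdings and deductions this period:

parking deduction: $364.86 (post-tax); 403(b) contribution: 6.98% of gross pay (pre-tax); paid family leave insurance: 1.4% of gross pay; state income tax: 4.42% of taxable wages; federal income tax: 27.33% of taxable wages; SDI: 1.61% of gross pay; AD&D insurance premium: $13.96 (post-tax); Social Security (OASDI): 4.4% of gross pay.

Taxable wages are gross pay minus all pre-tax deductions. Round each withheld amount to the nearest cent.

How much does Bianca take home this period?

403(b) contribution: $3897.68 × 0.0698 = $272.06
Taxable wages = $3897.68 − $272.06 = $3625.62
Federal income tax: $3625.62 × 0.2733 = $990.88
State income tax: $3625.62 × 0.0442 = $160.25
Paid family leave insurance: $3897.68 × 0.014 = $54.57
Social Security (OASDI): $3897.68 × 0.044 = $171.50
SDI: $3897.68 × 0.0161 = $62.75
Parking deduction: $364.86
AD&D insurance premium: $13.96
Total deductions = $272.06 + $990.88 + $160.25 + $54.57 + $171.50 + $62.75 + $364.86 + $13.96 = $2090.83
Net pay = $3897.68 − $2090.83 = $1806.85

$1806.85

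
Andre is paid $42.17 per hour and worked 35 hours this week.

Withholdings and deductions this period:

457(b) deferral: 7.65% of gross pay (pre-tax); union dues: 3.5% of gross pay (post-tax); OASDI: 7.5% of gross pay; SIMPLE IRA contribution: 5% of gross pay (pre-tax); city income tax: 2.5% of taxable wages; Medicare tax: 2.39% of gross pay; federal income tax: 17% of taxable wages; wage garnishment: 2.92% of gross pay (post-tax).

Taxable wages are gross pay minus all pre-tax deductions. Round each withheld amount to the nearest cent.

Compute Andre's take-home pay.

Gross pay: 35 × $42.17 = $1475.95
457(b) deferral: $1475.95 × 0.0765 = $112.91
SIMPLE IRA contribution: $1475.95 × 0.05 = $73.80
Pre-tax total = $112.91 + $73.80 = $186.71
Taxable wages = $1475.95 − $186.71 = $1289.24
City income tax: $1289.24 × 0.025 = $32.23
Federal income tax: $1289.24 × 0.17 = $219.17
OASDI: $1475.95 × 0.075 = $110.70
Medicare tax: $1475.95 × 0.0239 = $35.28
Union dues: $1475.95 × 0.035 = $51.66
Wage garnishment: $1475.95 × 0.0292 = $43.10
Total deductions = $112.91 + $73.80 + $32.23 + $219.17 + $110.70 + $35.28 + $51.66 + $43.10 = $678.85
Net pay = $1475.95 − $678.85 = $797.10

$797.10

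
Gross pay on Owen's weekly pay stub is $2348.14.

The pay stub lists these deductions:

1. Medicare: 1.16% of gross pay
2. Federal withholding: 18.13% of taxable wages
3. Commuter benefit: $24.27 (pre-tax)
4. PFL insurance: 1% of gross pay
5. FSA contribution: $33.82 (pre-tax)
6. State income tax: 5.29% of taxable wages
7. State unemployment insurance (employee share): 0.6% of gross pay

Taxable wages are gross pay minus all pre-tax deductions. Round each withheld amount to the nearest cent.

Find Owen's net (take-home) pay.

FSA contribution: $33.82
Commuter benefit: $24.27
Pre-tax total = $33.82 + $24.27 = $58.09
Taxable wages = $2348.14 − $58.09 = $2290.05
State income tax: $2290.05 × 0.0529 = $121.14
Federal withholding: $2290.05 × 0.1813 = $415.19
Medicare: $2348.14 × 0.0116 = $27.24
PFL insurance: $2348.14 × 0.01 = $23.48
State unemployment insurance (employee share): $2348.14 × 0.006 = $14.09
Total deductions = $33.82 + $24.27 + $121.14 + $415.19 + $27.24 + $23.48 + $14.09 = $659.23
Net pay = $2348.14 − $659.23 = $1688.91

$1688.91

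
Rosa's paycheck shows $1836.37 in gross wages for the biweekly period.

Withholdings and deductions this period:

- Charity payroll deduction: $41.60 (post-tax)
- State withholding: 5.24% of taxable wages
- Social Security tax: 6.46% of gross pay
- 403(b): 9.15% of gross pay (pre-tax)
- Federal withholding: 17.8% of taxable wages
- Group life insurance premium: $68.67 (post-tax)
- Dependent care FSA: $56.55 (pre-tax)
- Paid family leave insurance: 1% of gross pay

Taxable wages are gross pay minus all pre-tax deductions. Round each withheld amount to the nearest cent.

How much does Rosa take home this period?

$993.17

403(b): $1836.37 × 0.0915 = $168.03
Dependent care FSA: $56.55
Pre-tax total = $168.03 + $56.55 = $224.58
Taxable wages = $1836.37 − $224.58 = $1611.79
Federal withholding: $1611.79 × 0.178 = $286.90
State withholding: $1611.79 × 0.0524 = $84.46
Paid family leave insurance: $1836.37 × 0.01 = $18.36
Social Security tax: $1836.37 × 0.0646 = $118.63
Charity payroll deduction: $41.60
Group life insurance premium: $68.67
Total deductions = $168.03 + $56.55 + $286.90 + $84.46 + $18.36 + $118.63 + $41.60 + $68.67 = $843.20
Net pay = $1836.37 − $843.20 = $993.17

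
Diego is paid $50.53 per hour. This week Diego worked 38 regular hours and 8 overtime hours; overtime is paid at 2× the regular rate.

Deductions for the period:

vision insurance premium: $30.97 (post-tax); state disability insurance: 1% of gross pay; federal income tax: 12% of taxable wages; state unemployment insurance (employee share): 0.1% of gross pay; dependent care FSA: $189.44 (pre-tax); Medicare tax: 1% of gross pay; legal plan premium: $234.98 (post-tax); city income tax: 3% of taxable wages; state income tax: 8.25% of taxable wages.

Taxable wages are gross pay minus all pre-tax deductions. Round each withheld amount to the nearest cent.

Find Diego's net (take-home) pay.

Regular pay: 38 × $50.53 = $1,920.14
Overtime pay: 8 × $50.53 × 2 = $808.48
Gross pay = $1,920.14 + $808.48 = $2,728.62
Dependent care FSA: $189.44
Taxable wages = $2,728.62 − $189.44 = $2,539.18
City income tax: $2,539.18 × 0.03 = $76.18
Federal income tax: $2,539.18 × 0.12 = $304.70
State income tax: $2,539.18 × 0.0825 = $209.48
Medicare tax: $2,728.62 × 0.01 = $27.29
State unemployment insurance (employee share): $2,728.62 × 0.001 = $2.73
State disability insurance: $2,728.62 × 0.01 = $27.29
Vision insurance premium: $30.97
Legal plan premium: $234.98
Total deductions = $189.44 + $76.18 + $304.70 + $209.48 + $27.29 + $2.73 + $27.29 + $30.97 + $234.98 = $1,103.06
Net pay = $2,728.62 − $1,103.06 = $1,625.56

$1,625.56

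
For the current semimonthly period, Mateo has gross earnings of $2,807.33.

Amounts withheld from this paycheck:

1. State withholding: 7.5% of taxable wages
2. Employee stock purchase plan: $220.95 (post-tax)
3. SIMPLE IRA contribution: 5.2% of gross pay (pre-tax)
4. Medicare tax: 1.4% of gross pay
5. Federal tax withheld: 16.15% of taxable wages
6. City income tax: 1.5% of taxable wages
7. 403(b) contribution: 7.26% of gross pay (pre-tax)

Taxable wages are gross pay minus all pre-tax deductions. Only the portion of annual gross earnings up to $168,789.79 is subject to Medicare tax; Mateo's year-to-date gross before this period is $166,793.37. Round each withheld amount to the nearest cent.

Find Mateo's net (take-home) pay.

SIMPLE IRA contribution: $2,807.33 × 0.052 = $145.98
403(b) contribution: $2,807.33 × 0.0726 = $203.81
Pre-tax total = $145.98 + $203.81 = $349.79
Taxable wages = $2,807.33 − $349.79 = $2,457.54
Federal tax withheld: $2,457.54 × 0.1615 = $396.89
City income tax: $2,457.54 × 0.015 = $36.86
State withholding: $2,457.54 × 0.075 = $184.32
Medicare tax: only $168,789.79 − $166,793.37 = $1,996.42 of this check is subject → $1,996.42 × 0.014 = $27.95
Employee stock purchase plan: $220.95
Total deductions = $145.98 + $203.81 + $396.89 + $36.86 + $184.32 + $27.95 + $220.95 = $1,216.76
Net pay = $2,807.33 − $1,216.76 = $1,590.57

$1,590.57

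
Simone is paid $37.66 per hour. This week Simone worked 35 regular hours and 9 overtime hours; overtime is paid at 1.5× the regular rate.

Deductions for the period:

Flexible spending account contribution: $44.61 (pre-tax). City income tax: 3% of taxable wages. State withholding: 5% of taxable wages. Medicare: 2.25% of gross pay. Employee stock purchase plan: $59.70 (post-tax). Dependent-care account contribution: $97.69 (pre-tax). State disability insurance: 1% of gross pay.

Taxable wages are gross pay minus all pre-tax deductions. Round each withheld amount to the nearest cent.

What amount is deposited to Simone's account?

Regular pay: 35 × $37.66 = $1318.10
Overtime pay: 9 × $37.66 × 1.5 = $508.41
Gross pay = $1318.10 + $508.41 = $1826.51
Flexible spending account contribution: $44.61
Dependent-care account contribution: $97.69
Pre-tax total = $44.61 + $97.69 = $142.30
Taxable wages = $1826.51 − $142.30 = $1684.21
State withholding: $1684.21 × 0.05 = $84.21
City income tax: $1684.21 × 0.03 = $50.53
State disability insurance: $1826.51 × 0.01 = $18.27
Medicare: $1826.51 × 0.0225 = $41.10
Employee stock purchase plan: $59.70
Total deductions = $44.61 + $97.69 + $84.21 + $50.53 + $18.27 + $41.10 + $59.70 = $396.11
Net pay = $1826.51 − $396.11 = $1430.40

$1430.40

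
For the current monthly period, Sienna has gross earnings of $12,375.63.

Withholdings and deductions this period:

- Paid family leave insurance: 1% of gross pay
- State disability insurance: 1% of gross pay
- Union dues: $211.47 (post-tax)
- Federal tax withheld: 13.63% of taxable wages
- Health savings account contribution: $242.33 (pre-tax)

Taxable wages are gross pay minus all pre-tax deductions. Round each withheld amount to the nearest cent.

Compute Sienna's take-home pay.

Health savings account contribution: $242.33
Taxable wages = $12,375.63 − $242.33 = $12,133.30
Federal tax withheld: $12,133.30 × 0.1363 = $1,653.77
State disability insurance: $12,375.63 × 0.01 = $123.76
Paid family leave insurance: $12,375.63 × 0.01 = $123.76
Union dues: $211.47
Total deductions = $242.33 + $1,653.77 + $123.76 + $123.76 + $211.47 = $2,355.09
Net pay = $12,375.63 − $2,355.09 = $10,020.54

$10,020.54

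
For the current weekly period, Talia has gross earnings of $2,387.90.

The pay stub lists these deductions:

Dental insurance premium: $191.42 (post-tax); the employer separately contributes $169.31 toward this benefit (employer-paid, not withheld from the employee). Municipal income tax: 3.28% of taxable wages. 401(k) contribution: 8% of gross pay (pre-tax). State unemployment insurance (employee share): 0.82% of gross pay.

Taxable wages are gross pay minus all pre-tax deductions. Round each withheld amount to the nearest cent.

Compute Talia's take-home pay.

401(k) contribution: $2,387.90 × 0.08 = $191.03
Taxable wages = $2,387.90 − $191.03 = $2,196.87
Municipal income tax: $2,196.87 × 0.0328 = $72.06
State unemployment insurance (employee share): $2,387.90 × 0.0082 = $19.58
Dental insurance premium: $191.42
(Employer's $169.31 toward dental insurance premium is not withheld from the employee.)
Total deductions = $191.03 + $72.06 + $19.58 + $191.42 = $474.09
Net pay = $2,387.90 − $474.09 = $1,913.81

$1,913.81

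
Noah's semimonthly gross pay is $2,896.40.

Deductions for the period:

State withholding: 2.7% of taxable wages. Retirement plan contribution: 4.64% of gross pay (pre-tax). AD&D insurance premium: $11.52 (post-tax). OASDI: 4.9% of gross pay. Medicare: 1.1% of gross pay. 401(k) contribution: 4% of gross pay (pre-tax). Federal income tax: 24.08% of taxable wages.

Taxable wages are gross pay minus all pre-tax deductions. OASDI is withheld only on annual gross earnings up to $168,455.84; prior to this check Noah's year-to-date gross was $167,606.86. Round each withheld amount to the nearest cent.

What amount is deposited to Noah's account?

$1,852.53

401(k) contribution: $2,896.40 × 0.04 = $115.86
Retirement plan contribution: $2,896.40 × 0.0464 = $134.39
Pre-tax total = $115.86 + $134.39 = $250.25
Taxable wages = $2,896.40 − $250.25 = $2,646.15
State withholding: $2,646.15 × 0.027 = $71.45
Federal income tax: $2,646.15 × 0.2408 = $637.19
OASDI: only $168,455.84 − $167,606.86 = $848.98 of this check is subject → $848.98 × 0.049 = $41.60
Medicare: $2,896.40 × 0.011 = $31.86
AD&D insurance premium: $11.52
Total deductions = $115.86 + $134.39 + $71.45 + $637.19 + $41.60 + $31.86 + $11.52 = $1,043.87
Net pay = $2,896.40 − $1,043.87 = $1,852.53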